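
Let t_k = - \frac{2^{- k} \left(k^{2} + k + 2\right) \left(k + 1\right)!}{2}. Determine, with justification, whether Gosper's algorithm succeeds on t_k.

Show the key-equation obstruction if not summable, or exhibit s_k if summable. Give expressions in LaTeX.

Compute t_(k+1)/t_k: get (k + 2)*(k + (k + 1)**2 + 3)/(2*(k**2 + k + 2)).
Normal form (A,B,C) = (k/2 + 1, 1, k**2 + k + 2).
Need (k/2 + 1)·f(k+1) − (1)·f(k) = k**2 + k + 2.
Degrees (1,0,2) ⇒ d ≤ 1.
Solving with deg f ≤ 1: f(k) = 2*k.
Then R = B(k−1)f/C = 2*k/(k**2 + k + 2), so s_k = R(k)·t_k = -k*factorial(k + 1)/2**k.
Verify: -(k**2 + k + 2)*factorial(k + 1)/(2*2**k) matches t_k.

Yes. s_k = - 2^{- k} k \left(k + 1\right)!.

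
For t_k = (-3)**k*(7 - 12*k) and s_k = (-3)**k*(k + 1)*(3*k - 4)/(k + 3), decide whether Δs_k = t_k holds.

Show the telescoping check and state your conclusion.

Invalid: residual (-3)**k*(24*k**2 + 64*k - 50)/(k**2 + 7*k + 12) ≠ 0.

s_(k+1) = (-3)**(k + 1)*(k + 2)*(3*k - 1)/(k + 4)
s_(k+1) − s_k = (-3)**k*(-12*k**3 - 53*k**2 - 31*k + 34)/(k**2 + 7*k + 12)
(s_(k+1) − s_k) − t_k = (-3)**k*(24*k**2 + 64*k - 50)/(k**2 + 7*k + 12)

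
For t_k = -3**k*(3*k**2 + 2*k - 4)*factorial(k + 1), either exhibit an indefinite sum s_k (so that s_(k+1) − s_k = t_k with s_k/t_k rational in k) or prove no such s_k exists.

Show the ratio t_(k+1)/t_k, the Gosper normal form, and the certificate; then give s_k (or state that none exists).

s_k = -3**k*(k - 2)*factorial(k + 1)

t_(k+1)/t_k = 3*(3*k**3 + 14*k**2 + 17*k + 2)/(3*k**2 + 2*k - 4).
A = 3*k + 6, B = 1, C = k**2 + 2*k/3 - 4/3.
Need (3*k + 6)·f(k+1) − (1)·f(k) = k**2 + 2*k/3 - 4/3.
Degrees (1,0,2) ⇒ d ≤ 1.
A polynomial solution: f(k) = (k - 2)/3.
Then R = B(k−1)f/C = (k - 2)/(3*k**2 + 2*k - 4), so s_k = R(k)·t_k = -3**k*(k - 2)*factorial(k + 1).
Δs = -3**k*(3*k**2 + 2*k - 4)*factorial(k + 1), as required.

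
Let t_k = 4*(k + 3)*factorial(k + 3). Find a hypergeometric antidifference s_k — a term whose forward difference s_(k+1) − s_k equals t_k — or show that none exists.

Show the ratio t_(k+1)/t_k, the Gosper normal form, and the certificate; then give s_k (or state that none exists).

Ratio r(k) = (k + 4)**2/(k + 3).
Normal form (A,B,C) = (k + 4, 1, k + 3).
f must satisfy (k + 4)·f(k+1) − (1)·f(k) = k + 3.
From deg A=1, deg B=0, deg C=1: d=0.
Solving with deg f ≤ 0: f(k) = 1.
R(k) = B(k−1)·f(k)/C(k) = 1/(k + 3); s_k = R·t_k = 4*factorial(k + 3).
s_(k+1) − s_k = 4*(k + 3)*factorial(k + 3) = t_k.

s_k = 4*factorial(k + 3)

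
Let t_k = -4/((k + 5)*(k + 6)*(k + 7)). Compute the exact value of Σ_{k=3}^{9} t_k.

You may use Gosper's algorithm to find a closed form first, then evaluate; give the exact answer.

The ratio is (k + 5)/(k + 8).
So A=k + 5 and B=k + 8, with C=1.
Set up (k + 5)·f(k+1) − (k + 7)·f(k) − (1) = 0.
Bound: deg f ≤ 2.
Solve for f: f(k) = k*(k + 11)/60 (degree 2 ≤ 2).
Get s_k = R·t_k = k*(-k - 11)/(15*(k + 5)*(k + 6)) with R(k) = B(k−1)f(k)/C(k) = k*(k + 7)*(k + 11)/60.
Check: Δs_k = -4/(k**3 + 18*k**2 + 107*k + 210). ✓
Evaluate s at k=10 and k=3: -7/120 and -7/180; difference -7/360.

Σ = -7/360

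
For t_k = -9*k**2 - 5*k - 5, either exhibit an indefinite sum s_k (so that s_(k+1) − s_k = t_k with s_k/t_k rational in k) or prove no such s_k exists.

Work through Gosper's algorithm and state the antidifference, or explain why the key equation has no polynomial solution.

s_k = k*(-3*k**2 + 2*k - 4)

Step 1: r(k) = (9*k**2 + 23*k + 19)/(9*k**2 + 5*k + 5).
Gosper form: A/B · C(k+1)/C(k) with A=1, B=1, C=k**2 + 5*k/9 + 5/9.
Solve (1)·f(k+1) − (1)·f(k) = k**2 + 5*k/9 + 5/9.
d = 3 from the (0,0,2) case.
A polynomial solution: f(k) = k*(3*k**2 - 2*k + 4)/9.
So s_k = (B(k−1)f/C)·t_k = (k*(3*k**2 - 2*k + 4)/(9*k**2 + 5*k + 5))·t_k = k*(-3*k**2 + 2*k - 4).
Verify: -9*k**2 - 5*k - 5 matches t_k.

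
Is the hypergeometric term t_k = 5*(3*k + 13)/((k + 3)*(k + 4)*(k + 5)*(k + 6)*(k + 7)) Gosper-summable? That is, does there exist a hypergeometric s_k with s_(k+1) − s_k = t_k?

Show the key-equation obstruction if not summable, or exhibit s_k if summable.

Yes. s_k = k*(k**2 + 14*k + 63)/(18*(k**3 + 14*k**2 + 63*k + 90)).

Compute t_(k+1)/t_k: get (k + 3)*(3*k + 16)/((k + 8)*(3*k + 13)).
Factor: A=k + 3; B=k + 8; C=k + 13/3.
Solve (k + 3)·f(k+1) − (k + 7)·f(k) = k + 13/3.
Degrees (1,1,1) ⇒ d ≤ 4.
Solve for f: f(k) = k*(k + 4)*(k**2 + 14*k + 63)/270 (degree 4 ≤ 4).
Get s_k = R·t_k = k*(k**2 + 14*k + 63)/(18*(k**3 + 14*k**2 + 63*k + 90)) with R(k) = B(k−1)f(k)/C(k) = k*(k + 4)*(k + 7)*(k**2 + 14*k + 63)/(90*(3*k + 13)).
Verify: 5*(3*k + 13)/(k**5 + 25*k**4 + 245*k**3 + 1175*k**2 + 2754*k + 2520) matches t_k.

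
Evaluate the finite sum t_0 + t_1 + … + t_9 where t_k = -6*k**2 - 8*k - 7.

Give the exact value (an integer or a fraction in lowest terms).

Σ = -2140

The ratio is (6*k**2 + 20*k + 21)/(6*k**2 + 8*k + 7).
Factor: A=1; B=1; C=k**2 + 4*k/3 + 7/6.
Need (1)·f(k+1) − (1)·f(k) = k**2 + 4*k/3 + 7/6.
From deg A=0, deg B=0, deg C=2: d=3.
A polynomial solution: f(k) = k*(2*k**2 + k + 4)/6.
Certificate R = B(k−1)f/C = k*(2*k**2 + k + 4)/(6*k**2 + 8*k + 7) gives s_k = k*(-2*k**2 - k - 4).
Verify: -6*k**2 - 8*k - 7 matches t_k.
Σ_(k=0)^(9) t_k = s_(10) − s_(0) = -2140 − (0) = -2140.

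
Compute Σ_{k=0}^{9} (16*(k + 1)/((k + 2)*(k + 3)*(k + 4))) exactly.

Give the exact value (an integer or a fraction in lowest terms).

t_(k+1)/t_k = (k + 2)**2/((k + 1)*(k + 5)).
Normal form (A,B,C) = (k + 2, k + 5, k + 1).
Key eq: (k + 2)·f(k+1) = (k + 4)·f(k) + (k + 1).
Bound: deg f ≤ 2.
Solving with deg f ≤ 2: f(k) = k*(k + 1)/4.
Certificate R = B(k−1)f/C = k*(k + 4)/4 gives s_k = 4*k*(k + 1)/((k + 2)*(k + 3)).
Δs = 16*(k + 1)/(k**3 + 9*k**2 + 26*k + 24), as required.
Evaluate s at k=10 and k=0: 110/39 and 0; difference 110/39.

Σ = 110/39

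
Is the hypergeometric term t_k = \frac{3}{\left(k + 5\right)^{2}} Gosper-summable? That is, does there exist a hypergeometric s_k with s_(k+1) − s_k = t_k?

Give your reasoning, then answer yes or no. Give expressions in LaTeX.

No; the coefficient equations for f are inconsistent.

The ratio is (k + 5)**2/(k + 6)**2.
So A=k**2 + 10*k + 25 and B=k**2 + 12*k + 36, with C=1.
f must satisfy (k**2 + 10*k + 25)·f(k+1) − (k**2 + 10*k + 25)·f(k) = 1.
Degrees (2,2,0) ⇒ d ≤ 0.
Generic f = c0 gives residual -1; -1 = 0 cannot hold, so t_k is not Gosper-summable.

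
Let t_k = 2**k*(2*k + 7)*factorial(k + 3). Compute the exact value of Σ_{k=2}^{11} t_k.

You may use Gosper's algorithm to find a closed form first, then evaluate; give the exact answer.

Σ = 5356234211327520

Ratio r(k) = 2*(k + 4)*(2*k + 9)/(2*k + 7).
Take A(k)=2*k + 8, B(k)=1, C(k)=k + 7/2.
Solve (2*k + 8)·f(k+1) − (1)·f(k) = k + 7/2.
d = 0 from the (1,0,1) case.
Coefficient equations give f(k) = 1/2.
Get s_k = R·t_k = 2**k*factorial(k + 3) with R(k) = B(k−1)f(k)/C(k) = 1/(2*k + 7).
Δs = 2**k*(2*k + 7)*factorial(k + 3), as required.
Telescoping: Σ = s_(12) − s_(2) = 5356234211328000 − (480) = 5356234211327520.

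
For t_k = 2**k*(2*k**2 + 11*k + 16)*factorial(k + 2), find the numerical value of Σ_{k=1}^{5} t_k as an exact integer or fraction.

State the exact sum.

Σ = 20643804

Step 1: r(k) = 2*(2*k**3 + 21*k**2 + 74*k + 87)/(2*k**2 + 11*k + 16).
So A=2*k + 6 and B=1, with C=k**2 + 11*k/2 + 8.
Solve (2*k + 6)·f(k+1) − (1)·f(k) = k**2 + 11*k/2 + 8.
From deg A=1, deg B=0, deg C=2: d=1.
A polynomial solution: f(k) = (k + 2)/2.
R(k) = B(k−1)·f(k)/C(k) = (k + 2)/(2*k**2 + 11*k + 16); s_k = R·t_k = 2**k*(k + 2)*factorial(k + 2).
Δs = 2**k*(2*k**2 + 11*k + 16)*factorial(k + 2), as required.
Sum = s_(6) − s_(1); s_(6) = 20643840, s_(1) = 36 ⇒ 20643804.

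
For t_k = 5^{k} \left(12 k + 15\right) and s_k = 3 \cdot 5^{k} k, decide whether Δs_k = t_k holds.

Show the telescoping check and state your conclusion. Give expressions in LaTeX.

s_(k+1) = 15*5**k*(k + 1)
s_(k+1) − s_k = 5**k*(12*k + 15)
(s_(k+1) − s_k) − t_k = 0

valid; difference matches t_k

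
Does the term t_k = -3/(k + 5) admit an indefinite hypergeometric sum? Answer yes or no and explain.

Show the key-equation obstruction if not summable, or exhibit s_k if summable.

No — key equation has no polynomial f.

The ratio is (k + 5)/(k + 6).
So A=k + 5 and B=k + 6, with C=1.
f must satisfy (k + 5)·f(k+1) − (k + 5)·f(k) = 1.
Bound: deg f ≤ 0.
f = c0 ⇒ A·f(k+1) − B(k−1)·f(k) − C = -1. The system {-1 = 0} is inconsistent; no antidifference.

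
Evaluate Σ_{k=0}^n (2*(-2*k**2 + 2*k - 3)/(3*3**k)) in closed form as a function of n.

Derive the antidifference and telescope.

Ratio r(k) = (2*k**2 + 2*k + 3)/(3*(2*k**2 - 2*k + 3)).
Gosper form: A/B · C(k+1)/C(k) with A=1/3, B=1, C=k**2 - k + 3/2.
Set up (1/3)·f(k+1) − (1)·f(k) − (k**2 - k + 3/2) = 0.
From deg A=0, deg B=0, deg C=2: d=2.
A polynomial solution: f(k) = -3*(k**2 + 2)/2.
Get s_k = R·t_k = 2*(k**2 + 2)/3**k with R(k) = B(k−1)f(k)/C(k) = -3*(k**2 + 2)/(2*k**2 - 2*k + 3).
Δs = 2*(-2*k**2 + 2*k - 3)/(3*3**k), as required.
Σ_(k=0)^n t_k = s_(n+1) − s_(0) = (2*3**(-n - 1)*(n**2 + 2*n + 3)) − (4), i.e. 2*(-6*3**n + n**2 + 2*n + 3)/(3*3**n).

S(n) = 2*(-6*3**n + n**2 + 2*n + 3)/(3*3**n)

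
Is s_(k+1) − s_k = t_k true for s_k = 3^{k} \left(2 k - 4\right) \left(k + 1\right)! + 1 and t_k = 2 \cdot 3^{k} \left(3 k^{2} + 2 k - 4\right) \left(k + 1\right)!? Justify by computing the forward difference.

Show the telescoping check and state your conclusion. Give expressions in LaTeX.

s_(k+1) = 3**(k + 1)*(2*k - 2)*factorial(k + 2) + 1
s_(k+1) − s_k = 2*3**k*(3*k**2 + 2*k - 4)*factorial(k + 1)
(s_(k+1) − s_k) − t_k = 0

valid (s_(k+1) − s_k reduces to t_k)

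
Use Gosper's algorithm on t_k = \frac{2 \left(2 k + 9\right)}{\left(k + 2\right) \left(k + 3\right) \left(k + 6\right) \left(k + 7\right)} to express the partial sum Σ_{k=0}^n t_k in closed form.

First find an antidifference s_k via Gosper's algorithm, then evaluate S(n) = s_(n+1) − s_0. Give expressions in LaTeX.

S(n) = \frac{n^{2} + 10 n + 9}{6 \left(n^{2} + 10 n + 21\right)}

Ratio r(k) = (k + 2)*(k + 6)*(2*k + 11)/((k + 4)*(k + 8)*(2*k + 9)).
Factor: A=k + 2; B=k + 8; C=k**3 + 27*k**2/2 + 121*k/2 + 90.
Set up (k + 2)·f(k+1) − (k + 7)·f(k) − (k**3 + 27*k**2/2 + 121*k/2 + 90) = 0.
Bound: deg f ≤ 5.
Solving with deg f ≤ 5: f(k) = k*(k + 3)*(k + 4)*(k + 5)*(k + 8)/24.
R(k) = B(k−1)·f(k)/C(k) = k*(k + 3)*(k + 7)*(k + 8)/(12*(2*k + 9)); s_k = R·t_k = k*(k + 8)/(6*(k**2 + 8*k + 12)).
Check: Δs_k = 2*(2*k + 9)/(k**4 + 18*k**3 + 113*k**2 + 288*k + 252). ✓
s_(n+1) = (n**2 + 10*n + 9)/(6*(n**2 + 10*n + 21)) and s_(0) = 0, so S(n) = (n**2 + 10*n + 9)/(6*(n**2 + 10*n + 21)).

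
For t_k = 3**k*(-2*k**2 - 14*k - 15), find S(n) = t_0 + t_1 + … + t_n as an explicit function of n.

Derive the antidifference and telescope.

Ratio r(k) = 3*(2*k**2 + 18*k + 31)/(2*k**2 + 14*k + 15).
Factor: A=3; B=1; C=k**2 + 7*k + 15/2.
Key eq: (3)·f(k+1) = (1)·f(k) + (k**2 + 7*k + 15/2).
deg f ≤ 2 (via 0,0,2).
Match coefficients ⇒ f(k) = k*(k + 4)/2.
Get s_k = R·t_k = 3**k*k*(-k - 4) with R(k) = B(k−1)f(k)/C(k) = k*(k + 4)/(2*k**2 + 14*k + 15).
Verify: 3**k*(-2*k**2 - 14*k - 15) matches t_k.
s_(n+1) = 3**(n + 1)*(-n**2 - 6*n - 5) and s_(0) = 0, so S(n) = 3**(n + 1)*(-n**2 - 6*n - 5).

S(n) = 3**(n + 1)*(-n**2 - 6*n - 5)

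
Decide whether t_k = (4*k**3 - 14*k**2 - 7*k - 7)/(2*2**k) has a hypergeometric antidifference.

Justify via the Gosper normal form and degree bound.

Yes. s_k = (-4*k**3 + 2*k**2 - k + 4)/2**k.

r(k) = (4*k**3 - 2*k**2 - 23*k - 24)/(2*(4*k**3 - 14*k**2 - 7*k - 7)) after simplifying.
A = 1/2, B = 1, C = k**3 - 7*k**2/2 - 7*k/4 - 7/4.
Need (1/2)·f(k+1) − (1)·f(k) = k**3 - 7*k**2/2 - 7*k/4 - 7/4.
d = 3 from the (0,0,3) case.
A polynomial solution: f(k) = -(4*k**3 - 2*k**2 + k - 4)/2.
Then R = B(k−1)f/C = -2*(4*k**3 - 2*k**2 + k - 4)/(4*k**3 - 14*k**2 - 7*k - 7), so s_k = R(k)·t_k = (-4*k**3 + 2*k**2 - k + 4)/2**k.
Verify: (4*k**3 - 14*k**2 - 7*k - 7)/(2*2**k) matches t_k.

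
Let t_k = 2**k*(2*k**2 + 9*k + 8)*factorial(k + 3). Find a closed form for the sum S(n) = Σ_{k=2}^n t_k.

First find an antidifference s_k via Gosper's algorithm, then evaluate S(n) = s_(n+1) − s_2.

The ratio is 2*(2*k**3 + 21*k**2 + 71*k + 76)/(2*k**2 + 9*k + 8).
Take A(k)=2*k + 8, B(k)=1, C(k)=k**2 + 9*k/2 + 4.
Need (2*k + 8)·f(k+1) − (1)·f(k) = k**2 + 9*k/2 + 4.
From deg A=1, deg B=0, deg C=2: d=1.
A polynomial solution: f(k) = k/2.
So s_k = (B(k−1)f/C)·t_k = (k/(2*k**2 + 9*k + 8))·t_k = 2**k*k*factorial(k + 3).
Verify: 2**k*(2*k**2 + 9*k + 8)*factorial(k + 3) matches t_k.
s_(n+1) = 2**(n + 1)*(n + 1)*factorial(n + 4) and s_(2) = 960, so S(n) = 2*2**n*n*factorial(n + 4) + 2*2**n*factorial(n + 4) - 960.

S(n) = 2*2**n*n*factorial(n + 4) + 2*2**n*factorial(n + 4) - 960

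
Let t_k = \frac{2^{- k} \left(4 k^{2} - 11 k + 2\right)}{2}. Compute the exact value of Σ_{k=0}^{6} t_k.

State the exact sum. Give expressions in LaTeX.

Σ = 103/64

r(k) = (4*k**2 - 3*k - 5)/(2*(4*k**2 - 11*k + 2)) after simplifying.
A = 1/2, B = 1, C = k**2 - 11*k/4 + 1/2.
Solve (1/2)·f(k+1) − (1)·f(k) = k**2 - 11*k/4 + 1/2.
deg f ≤ 2 (via 0,0,2).
Match coefficients ⇒ f(k) = -(4*k**2 - 3*k + 3)/2.
R(k) = B(k−1)·f(k)/C(k) = -2*(4*k**2 - 3*k + 3)/(4*k**2 - 11*k + 2); s_k = R·t_k = (-4*k**2 + 3*k - 3)/2**k.
Check: Δs_k = (4*k**2 - 11*k + 2)/(2*2**k). ✓
Evaluate s at k=7 and k=0: -89/64 and -3; difference 103/64.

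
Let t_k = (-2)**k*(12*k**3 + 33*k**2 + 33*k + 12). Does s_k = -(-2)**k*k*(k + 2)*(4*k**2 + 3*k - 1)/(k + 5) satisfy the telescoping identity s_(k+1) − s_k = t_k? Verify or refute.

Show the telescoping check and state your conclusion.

s_(k+1) = 2*(-2)**k*(k + 1)*(k + 3)*(3*k + 4*(k + 1)**2 + 2)/(k + 6)
s_(k+1) − s_k = (-2)**k*(12*k**5 + 129*k**4 + 465*k**3 + 762*k**2 + 594*k + 180)/(k**2 + 11*k + 30)
(s_(k+1) − s_k) − t_k = (-2)**k*(-36*k**4 - 291*k**3 - 603*k**2 - 528*k - 180)/(k**2 + 11*k + 30)

Invalid: residual (-2)**k*(-36*k**4 - 291*k**3 - 603*k**2 - 528*k - 180)/(k**2 + 11*k + 30) ≠ 0.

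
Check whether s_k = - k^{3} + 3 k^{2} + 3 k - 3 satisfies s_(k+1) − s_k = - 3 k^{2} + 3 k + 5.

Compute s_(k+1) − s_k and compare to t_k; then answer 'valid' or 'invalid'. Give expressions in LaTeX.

s_(k+1) = -k**3 + 6*k + 2
s_(k+1) − s_k = -3*k**2 + 3*k + 5
(s_(k+1) − s_k) − t_k = 0

Valid — Δs_k = t_k.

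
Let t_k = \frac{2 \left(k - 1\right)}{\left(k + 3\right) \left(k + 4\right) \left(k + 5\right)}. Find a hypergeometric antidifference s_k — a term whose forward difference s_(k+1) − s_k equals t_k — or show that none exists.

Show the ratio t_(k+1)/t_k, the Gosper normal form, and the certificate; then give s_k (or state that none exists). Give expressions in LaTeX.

The ratio is k*(k + 3)/((k - 1)*(k + 6)).
Factor: A=k + 3; B=k + 6; C=k - 1.
f must satisfy (k + 3)·f(k+1) − (k + 5)·f(k) = k - 1.
Bound: deg f ≤ 2.
Coefficient equations give f(k) = k*(k - 5)/12.
Certificate R = B(k−1)f/C = k*(k - 5)*(k + 5)/(12*(k - 1)) gives s_k = k*(k - 5)/(6*(k + 3)*(k + 4)).
s_(k+1) − s_k = 2*(k - 1)/(k**3 + 12*k**2 + 47*k + 60) = t_k.

s_k = \frac{k \left(k - 5\right)}{6 \left(k + 3\right) \left(k + 4\right)}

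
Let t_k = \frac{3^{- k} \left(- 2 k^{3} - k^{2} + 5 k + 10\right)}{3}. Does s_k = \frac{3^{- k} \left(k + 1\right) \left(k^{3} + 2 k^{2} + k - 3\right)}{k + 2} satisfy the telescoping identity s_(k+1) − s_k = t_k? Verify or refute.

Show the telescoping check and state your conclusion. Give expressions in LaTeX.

Invalid: residual \frac{3^{- k} \left(2 k^{4} + 8 k^{3} + 3 k^{2} - 17 k - 29\right)}{3 \left(k^{2} + 5 k + 6\right)} ≠ 0.

s_(k+1) = (k + 2)*(k + (k + 1)**3 + 2*(k + 1)**2 - 2)/(3*3**k*(k + 3))
s_(k+1) − s_k = (-2*k**5 - 9*k**4 - 4*k**3 + 32*k**2 + 63*k + 31)/(3*3**k*(k**2 + 5*k + 6))
(s_(k+1) − s_k) − t_k = (2*k**4 + 8*k**3 + 3*k**2 - 17*k - 29)/(3*3**k*(k**2 + 5*k + 6))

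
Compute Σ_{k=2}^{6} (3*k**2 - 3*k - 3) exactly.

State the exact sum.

t_(k+1)/t_k = (k**2 + k - 1)/(k**2 - k - 1).
Gosper form: A/B · C(k+1)/C(k) with A=1, B=1, C=k**2 - k - 1.
Need (1)·f(k+1) − (1)·f(k) = k**2 - k - 1.
Degrees (0,0,2) ⇒ d ≤ 3.
Coefficient equations give f(k) = k*(k**2 - 3*k - 1)/3.
So s_k = (B(k−1)f/C)·t_k = (k*(k**2 - 3*k - 1)/(3*(k**2 - k - 1)))·t_k = k*(k**2 - 3*k - 1).
Verify: 3*k**2 - 3*k - 3 matches t_k.
Evaluate s at k=7 and k=2: 189 and -6; difference 195.

Σ = 195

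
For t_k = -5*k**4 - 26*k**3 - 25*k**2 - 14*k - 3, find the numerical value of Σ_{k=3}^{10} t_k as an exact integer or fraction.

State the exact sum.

Step 1: r(k) = (5*k**4 + 46*k**3 + 133*k**2 + 162*k + 73)/(5*k**4 + 26*k**3 + 25*k**2 + 14*k + 3).
Gosper form: A/B · C(k+1)/C(k) with A=1, B=1, C=k**4 + 26*k**3/5 + 5*k**2 + 14*k/5 + 3/5.
Need (1)·f(k+1) − (1)·f(k) = k**4 + 26*k**3/5 + 5*k**2 + 14*k/5 + 3/5.
deg f ≤ 5 (via 0,0,4).
Solve for f: f(k) = k**2*(k**3 + 4*k**2 - 3*k + 1)/5 (degree 5 ≤ 5).
R(k) = B(k−1)·f(k)/C(k) = k**2*(k**3 + 4*k**2 - 3*k + 1)/(5*k**4 + 26*k**3 + 25*k**2 + 14*k + 3); s_k = R·t_k = k**2*(-k**3 - 4*k**2 + 3*k - 1).
Δs = -5*k**4 - 26*k**3 - 25*k**2 - 14*k - 3, as required.
Telescoping: Σ = s_(11) − s_(3) = -215743 − (-495) = -215248.

Σ = -215248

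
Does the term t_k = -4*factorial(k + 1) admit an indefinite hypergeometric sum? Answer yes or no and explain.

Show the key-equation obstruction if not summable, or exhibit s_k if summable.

The ratio is k + 2.
Factor: A=k + 2; B=1; C=1.
Need (k + 2)·f(k+1) − (1)·f(k) = 1.
Degrees (1,0,0) ⇒ d ≤ -1.
Bound -1 < 0, so the key equation has no polynomial solution.

No — key equation has no polynomial f.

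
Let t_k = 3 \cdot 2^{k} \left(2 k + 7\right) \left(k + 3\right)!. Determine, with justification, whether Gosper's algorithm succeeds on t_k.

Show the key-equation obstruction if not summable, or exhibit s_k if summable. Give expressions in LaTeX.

r(k) = 2*(k + 4)*(2*k + 9)/(2*k + 7) after simplifying.
Take A(k)=2*k + 8, B(k)=1, C(k)=k + 7/2.
Need (2*k + 8)·f(k+1) − (1)·f(k) = k + 7/2.
d = 0 from the (1,0,1) case.
Solving with deg f ≤ 0: f(k) = 1/2.
Then R = B(k−1)f/C = 1/(2*k + 7), so s_k = R(k)·t_k = 3*2**k*factorial(k + 3).
Verify: 3*2**k*(2*k + 7)*factorial(k + 3) matches t_k.

Yes. s_k = 3 \cdot 2^{k} \left(k + 3\right)!.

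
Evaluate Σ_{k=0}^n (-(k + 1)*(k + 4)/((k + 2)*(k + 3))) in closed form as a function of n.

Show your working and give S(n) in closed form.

t_(k+1)/t_k = (k + 2)**2*(k + 5)/((k + 1)*(k + 4)**2).
Gosper form: A/B · C(k+1)/C(k) with A=k + 2, B=k + 4, C=k**2 + 5*k + 4.
Need (k + 2)·f(k+1) − (k + 3)·f(k) = k**2 + 5*k + 4.
deg f ≤ 2 (via 1,1,2).
A polynomial solution: f(k) = k*(k + 1).
R(k) = B(k−1)·f(k)/C(k) = k*(k + 3)/(k + 4); s_k = R·t_k = k*(-k - 1)/(k + 2).
s_(k+1) − s_k = (-k**2 - 5*k - 4)/(k**2 + 5*k + 6) = t_k.
Evaluate: s_(n+1) = (-n**2 - 3*n - 2)/(n + 3); subtract s_(0) = 0 ⇒ S(n) = (-n**2 - 3*n - 2)/(n + 3).

S(n) = (-n**2 - 3*n - 2)/(n + 3)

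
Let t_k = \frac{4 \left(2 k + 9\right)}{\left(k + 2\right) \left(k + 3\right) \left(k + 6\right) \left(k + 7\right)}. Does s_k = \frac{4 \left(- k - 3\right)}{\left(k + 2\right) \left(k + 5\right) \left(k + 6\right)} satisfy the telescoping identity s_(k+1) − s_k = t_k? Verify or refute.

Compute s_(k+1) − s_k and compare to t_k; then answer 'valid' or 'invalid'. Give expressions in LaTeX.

Invalid: residual \frac{8 \left(- 3 k - 11\right)}{k^{5} + 23 k^{4} + 203 k^{3} + 853 k^{2} + 1692 k + 1260} ≠ 0.

s_(k+1) = 4*(-k - 4)/((k + 3)*(k + 6)*(k + 7))
s_(k+1) − s_k = 4*(2*k**2 + 13*k + 23)/(k**5 + 23*k**4 + 203*k**3 + 853*k**2 + 1692*k + 1260)
(s_(k+1) − s_k) − t_k = 8*(-3*k - 11)/(k**5 + 23*k**4 + 203*k**3 + 853*k**2 + 1692*k + 1260)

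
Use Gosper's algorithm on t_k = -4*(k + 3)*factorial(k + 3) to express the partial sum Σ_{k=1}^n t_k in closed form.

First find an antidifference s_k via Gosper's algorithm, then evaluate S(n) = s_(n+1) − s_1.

S(n) = 96 - 4*factorial(n + 4)

t_(k+1)/t_k = (k + 4)**2/(k + 3).
Normal form (A,B,C) = (k + 4, 1, k + 3).
Need (k + 4)·f(k+1) − (1)·f(k) = k + 3.
Degrees (1,0,1) ⇒ d ≤ 0.
A polynomial solution: f(k) = 1.
Then R = B(k−1)f/C = 1/(k + 3), so s_k = R(k)·t_k = -4*factorial(k + 3).
Δs = -4*(k + 3)*factorial(k + 3), as required.
s_(n+1) = -4*factorial(n + 4) and s_(1) = -96, so S(n) = 96 - 4*factorial(n + 4).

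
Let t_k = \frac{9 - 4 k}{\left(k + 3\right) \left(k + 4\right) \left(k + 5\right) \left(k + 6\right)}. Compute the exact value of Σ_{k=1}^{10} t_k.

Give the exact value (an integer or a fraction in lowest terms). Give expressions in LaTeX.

Σ = -1/480

Compute t_(k+1)/t_k: get (k + 3)*(4*k - 5)/((k + 7)*(4*k - 9)).
Gosper form: A/B · C(k+1)/C(k) with A=k + 3, B=k + 7, C=k - 9/4.
Solve (k + 3)·f(k+1) − (k + 6)·f(k) = k - 9/4.
From deg A=1, deg B=1, deg C=1: d=3.
Coefficient equations give f(k) = -k*(k**2 + 12*k + 167)/240.
Then R = B(k−1)f/C = -k*(k + 6)*(k**2 + 12*k + 167)/(60*(4*k - 9)), so s_k = R(k)·t_k = k*(k**2 + 12*k + 167)/(60*(k + 3)*(k + 4)*(k + 5)).
s_(k+1) − s_k = (9 - 4*k)/(k**4 + 18*k**3 + 119*k**2 + 342*k + 360) = t_k.
Sum = s_(11) − s_(1); s_(11) = 11/480, s_(1) = 1/40 ⇒ -1/480.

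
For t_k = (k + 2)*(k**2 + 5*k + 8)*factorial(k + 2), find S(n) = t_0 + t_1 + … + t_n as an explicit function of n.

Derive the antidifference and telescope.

Compute t_(k+1)/t_k: get (k + 3)**2*(5*k + (k + 1)**2 + 13)/((k + 2)*(k**2 + 5*k + 8)).
Normal form (A,B,C) = (k + 3, 1, k**3 + 7*k**2 + 18*k + 16).
Need (k + 3)·f(k+1) − (1)·f(k) = k**3 + 7*k**2 + 18*k + 16.
deg f ≤ 2 (via 1,0,3).
Solve for f: f(k) = (k + 1)*(k + 2) (degree 2 ≤ 2).
R(k) = B(k−1)·f(k)/C(k) = (k + 1)/(k**2 + 5*k + 8); s_k = R·t_k = (k + 1)*(k + 2)*factorial(k + 2).
Verify: (k + 2)*(k**2 + 5*k + 8)*factorial(k + 2) matches t_k.
s_(n+1) = (n + 2)*(n + 3)*factorial(n + 3) and s_(0) = 4, so S(n) = n**2*factorial(n + 3) + 5*n*factorial(n + 3) + 6*factorial(n + 3) - 4.

S(n) = n**2*factorial(n + 3) + 5*n*factorial(n + 3) + 6*factorial(n + 3) - 4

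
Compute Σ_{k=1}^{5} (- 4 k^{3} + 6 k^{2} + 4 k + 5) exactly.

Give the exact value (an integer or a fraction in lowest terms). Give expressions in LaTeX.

The ratio is (4*k**3 + 6*k**2 - 4*k - 11)/(4*k**3 - 6*k**2 - 4*k - 5).
Take A(k)=1, B(k)=1, C(k)=k**3 - 3*k**2/2 - k - 5/4.
Key eq: (1)·f(k+1) = (1)·f(k) + (k**3 - 3*k**2/2 - k - 5/4).
Degrees (0,0,3) ⇒ d ≤ 4.
Match coefficients ⇒ f(k) = k*(k**3 - 4*k**2 + 2*k - 4)/4.
Get s_k = R·t_k = k*(-k**3 + 4*k**2 - 2*k + 4) with R(k) = B(k−1)f(k)/C(k) = k*(k**3 - 4*k**2 + 2*k - 4)/(4*k**3 - 6*k**2 - 4*k - 5).
Δs = -4*k**3 + 6*k**2 + 4*k + 5, as required.
Telescoping: Σ = s_(6) − s_(1) = -480 − (5) = -485.

Σ = -485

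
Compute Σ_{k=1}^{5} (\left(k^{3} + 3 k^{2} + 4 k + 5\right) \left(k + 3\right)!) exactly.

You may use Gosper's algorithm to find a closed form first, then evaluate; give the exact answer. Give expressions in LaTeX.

Compute t_(k+1)/t_k: get (k**4 + 10*k**3 + 37*k**2 + 65*k + 52)/(k**3 + 3*k**2 + 4*k + 5).
Factor: A=k + 4; B=1; C=k**3 + 3*k**2 + 4*k + 5.
Need (k + 4)·f(k+1) − (1)·f(k) = k**3 + 3*k**2 + 4*k + 5.
From deg A=1, deg B=0, deg C=3: d=2.
A polynomial solution: f(k) = k**2 - 2*k + 3.
So s_k = (B(k−1)f/C)·t_k = ((k**2 - 2*k + 3)/(k**3 + 3*k**2 + 4*k + 5))·t_k = (k**2 - 2*k + 3)*factorial(k + 3).
s_(k+1) − s_k = (k**3 + 3*k**2 + 4*k + 5)*factorial(k + 3) = t_k.
Telescoping: Σ = s_(6) − s_(1) = 9797760 − (48) = 9797712.

Σ = 9797712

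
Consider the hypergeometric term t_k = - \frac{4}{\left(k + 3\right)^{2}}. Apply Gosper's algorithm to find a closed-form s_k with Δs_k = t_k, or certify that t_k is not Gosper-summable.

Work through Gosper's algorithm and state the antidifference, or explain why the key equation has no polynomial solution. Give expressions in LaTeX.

t_(k+1)/t_k = (k + 3)**2/(k + 4)**2.
Take A(k)=k**2 + 6*k + 9, B(k)=k**2 + 8*k + 16, C(k)=1.
Set up (k**2 + 6*k + 9)·f(k+1) − (k**2 + 6*k + 9)·f(k) − (1) = 0.
Degrees (2,2,0) ⇒ d ≤ 0.
f = c0 ⇒ A·f(k+1) − B(k−1)·f(k) − C = -1. The system {-1 = 0} is inconsistent; no antidifference.

no hypergeometric antidifference exists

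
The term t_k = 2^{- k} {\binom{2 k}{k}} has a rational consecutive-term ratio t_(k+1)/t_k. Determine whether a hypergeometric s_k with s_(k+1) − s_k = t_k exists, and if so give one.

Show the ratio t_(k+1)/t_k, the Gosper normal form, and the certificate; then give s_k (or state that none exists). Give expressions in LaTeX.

no hypergeometric antidifference exists

The ratio is (2*k + 1)/(k + 1).
Gosper form: A/B · C(k+1)/C(k) with A=2*k + 1, B=k + 1, C=1.
Need (2*k + 1)·f(k+1) − (k)·f(k) = 1.
Bound: deg f ≤ -1.
deg f ≤ -1 is impossible — no certificate.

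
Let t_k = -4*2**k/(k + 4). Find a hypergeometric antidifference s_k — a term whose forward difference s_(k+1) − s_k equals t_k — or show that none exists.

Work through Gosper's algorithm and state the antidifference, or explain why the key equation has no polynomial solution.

none — t_k is not Gosper-summable

Step 1: r(k) = 2*(k + 4)/(k + 5).
A = 2*k + 8, B = k + 5, C = 1.
Set up (2*k + 8)·f(k+1) − (k + 4)·f(k) − (1) = 0.
From deg A=1, deg B=1, deg C=0: d=-1.
Bound -1 < 0, so the key equation has no polynomial solution.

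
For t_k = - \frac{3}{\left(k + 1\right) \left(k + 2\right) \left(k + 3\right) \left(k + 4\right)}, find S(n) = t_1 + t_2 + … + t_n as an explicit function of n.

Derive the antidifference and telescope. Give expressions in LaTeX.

S(n) = \frac{n \left(- n^{2} - 9 n - 26\right)}{24 \left(n^{3} + 9 n^{2} + 26 n + 24\right)}

r(k) = (k + 1)/(k + 5) after simplifying.
Gosper form: A/B · C(k+1)/C(k) with A=k + 1, B=k + 5, C=1.
Set up (k + 1)·f(k+1) − (k + 4)·f(k) − (1) = 0.
Degrees (1,1,0) ⇒ d ≤ 3.
Coefficient equations give f(k) = k*(k**2 + 6*k + 11)/18.
Certificate R = B(k−1)f/C = k*(k + 4)*(k**2 + 6*k + 11)/18 gives s_k = k*(-k**2 - 6*k - 11)/(6*(k + 1)*(k + 2)*(k + 3)).
Verify: -3/(k**4 + 10*k**3 + 35*k**2 + 50*k + 24) matches t_k.
Telescope: S(n) = s_(n+1) − s_(1) = (-n**3 - 9*n**2 - 26*n - 18)/(6*(n**3 + 9*n**2 + 26*n + 24)) − (-1/8) = n*(-n**2 - 9*n - 26)/(24*(n**3 + 9*n**2 + 26*n + 24)).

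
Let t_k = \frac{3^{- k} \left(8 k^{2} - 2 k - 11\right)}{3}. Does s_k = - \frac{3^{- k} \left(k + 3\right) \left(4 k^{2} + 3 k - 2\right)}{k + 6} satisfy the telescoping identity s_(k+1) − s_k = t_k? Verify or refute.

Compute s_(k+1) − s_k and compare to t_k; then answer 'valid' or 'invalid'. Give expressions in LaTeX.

Invalid: residual \frac{2 \cdot 3^{- k} \left(- 4 k^{3} - 29 k^{2} + 7 k + 36\right)}{k^{2} + 13 k + 42} ≠ 0.

s_(k+1) = -(k + 4)*(3*k + 4*(k + 1)**2 + 1)/(3*3**k*(k + 7))
s_(k+1) − s_k = (8*k**4 + 78*k**3 + 125*k**2 - 185*k - 246)/(3*3**k*(k**2 + 13*k + 42))
(s_(k+1) − s_k) − t_k = 2*(-4*k**3 - 29*k**2 + 7*k + 36)/(3**k*(k**2 + 13*k + 42))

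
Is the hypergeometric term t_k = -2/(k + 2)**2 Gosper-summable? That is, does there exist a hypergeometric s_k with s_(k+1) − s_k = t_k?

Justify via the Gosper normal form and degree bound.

No — key equation has no polynomial f.

Step 1: r(k) = (k + 2)**2/(k + 3)**2.
So A=k**2 + 4*k + 4 and B=k**2 + 6*k + 9, with C=1.
f must satisfy (k**2 + 4*k + 4)·f(k+1) − (k**2 + 4*k + 4)·f(k) = 1.
d = 0 from the (2,2,0) case.
Put f(k) = c0: A·f(k+1) − B(k−1)·f(k) − C = -1; need -1 = 0 — inconsistent ⇒ no f, not summable.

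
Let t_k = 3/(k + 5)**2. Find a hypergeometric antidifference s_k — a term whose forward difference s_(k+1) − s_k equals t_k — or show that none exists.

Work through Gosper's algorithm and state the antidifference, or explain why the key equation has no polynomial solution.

not Gosper-summable; s_k does not exist

t_(k+1)/t_k = (k + 5)**2/(k + 6)**2.
A = k**2 + 10*k + 25, B = k**2 + 12*k + 36, C = 1.
f must satisfy (k**2 + 10*k + 25)·f(k+1) − (k**2 + 10*k + 25)·f(k) = 1.
Bound: deg f ≤ 0.
Put f(k) = c0: A·f(k+1) − B(k−1)·f(k) − C = -1; need -1 = 0 — inconsistent ⇒ no f, not summable.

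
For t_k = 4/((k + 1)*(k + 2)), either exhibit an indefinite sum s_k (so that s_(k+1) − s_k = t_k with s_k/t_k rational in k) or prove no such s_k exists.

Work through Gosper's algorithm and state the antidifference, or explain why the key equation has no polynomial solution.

The ratio is (k + 1)/(k + 3).
A = k + 1, B = k + 3, C = 1.
f must satisfy (k + 1)·f(k+1) − (k + 2)·f(k) = 1.
d = 1 from the (1,1,0) case.
Coefficient equations give f(k) = k.
Then R = B(k−1)f/C = k*(k + 2), so s_k = R(k)·t_k = 4*k/(k + 1).
Δs = 4/(k**2 + 3*k + 2), as required.

s_k = 4*k/(k + 1)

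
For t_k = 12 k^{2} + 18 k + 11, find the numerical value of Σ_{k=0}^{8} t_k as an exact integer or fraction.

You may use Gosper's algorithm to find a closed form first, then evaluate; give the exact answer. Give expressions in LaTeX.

Σ = 3195

Ratio r(k) = (12*k**2 + 42*k + 41)/(12*k**2 + 18*k + 11).
Factor: A=1; B=1; C=k**2 + 3*k/2 + 11/12.
Key eq: (1)·f(k+1) = (1)·f(k) + (k**2 + 3*k/2 + 11/12).
deg f ≤ 3 (via 0,0,2).
Coefficient equations give f(k) = k*(4*k**2 + 3*k + 4)/12.
R(k) = B(k−1)·f(k)/C(k) = k*(4*k**2 + 3*k + 4)/(12*k**2 + 18*k + 11); s_k = R·t_k = k*(4*k**2 + 3*k + 4).
s_(k+1) − s_k = 12*k**2 + 18*k + 11 = t_k.
Σ_(k=0)^(8) t_k = s_(9) − s_(0) = 3195 − (0) = 3195.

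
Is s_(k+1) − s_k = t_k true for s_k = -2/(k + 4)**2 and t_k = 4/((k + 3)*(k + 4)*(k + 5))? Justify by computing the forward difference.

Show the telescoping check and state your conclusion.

s_(k+1) = -2/(k + 5)**2
s_(k+1) − s_k = -2/(k + 5)**2 + 2/(k + 4)**2
(s_(k+1) − s_k) − t_k = 2*(-3*k - 13)/(k**5 + 21*k**4 + 175*k**3 + 723*k**2 + 1480*k + 1200)

Invalid: residual 2*(-3*k - 13)/(k**5 + 21*k**4 + 175*k**3 + 723*k**2 + 1480*k + 1200) ≠ 0.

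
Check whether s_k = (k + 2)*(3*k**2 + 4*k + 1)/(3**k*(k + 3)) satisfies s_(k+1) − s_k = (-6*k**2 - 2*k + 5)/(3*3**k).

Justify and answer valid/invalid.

s_(k+1) = (k + 3)*(4*k + 3*(k + 1)**2 + 5)/(3*3**k*(k + 4))
s_(k+1) − s_k = 2*(-3*k**4 - 19*k**3 - 26*k**2 + 12*k + 24)/(3*3**k*(k**2 + 7*k + 12))
(s_(k+1) − s_k) − t_k = (6*k**3 + 29*k**2 + 13*k - 12)/(3*3**k*(k**2 + 7*k + 12))

Invalid: residual (6*k**3 + 29*k**2 + 13*k - 12)/(3*3**k*(k**2 + 7*k + 12)) ≠ 0.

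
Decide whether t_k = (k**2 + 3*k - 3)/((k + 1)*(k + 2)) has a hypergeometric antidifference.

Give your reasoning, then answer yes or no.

Yes. s_k = k*(k - 4)/(k + 1).

Compute t_(k+1)/t_k: get (k + 1)*(3*k + (k + 1)**2)/((k + 3)*(k**2 + 3*k - 3)).
Take A(k)=k + 1, B(k)=k + 3, C(k)=k**2 + 3*k - 3.
Need (k + 1)·f(k+1) − (k + 2)·f(k) = k**2 + 3*k - 3.
Bound: deg f ≤ 2.
Solving with deg f ≤ 2: f(k) = k*(k - 4).
So s_k = (B(k−1)f/C)·t_k = (k*(k - 4)*(k + 2)/(k**2 + 3*k - 3))·t_k = k*(k - 4)/(k + 1).
Δs = (k**2 + 3*k - 3)/(k**2 + 3*k + 2), as required.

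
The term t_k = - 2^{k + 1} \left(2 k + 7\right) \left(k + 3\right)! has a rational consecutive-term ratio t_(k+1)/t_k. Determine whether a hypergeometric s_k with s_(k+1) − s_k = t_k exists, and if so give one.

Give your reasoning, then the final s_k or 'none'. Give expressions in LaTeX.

t_(k+1)/t_k = 2*(k + 4)*(2*k + 9)/(2*k + 7).
So A=2*k + 8 and B=1, with C=k + 7/2.
Key eq: (2*k + 8)·f(k+1) = (1)·f(k) + (k + 7/2).
d = 0 from the (1,0,1) case.
Coefficient equations give f(k) = 1/2.
R(k) = B(k−1)·f(k)/C(k) = 1/(2*k + 7); s_k = R·t_k = -2**(k + 1)*factorial(k + 3).
Δs = -2**(k + 1)*(2*k + 7)*factorial(k + 3), as required.

s_k = - 2^{k + 1} \left(k + 3\right)!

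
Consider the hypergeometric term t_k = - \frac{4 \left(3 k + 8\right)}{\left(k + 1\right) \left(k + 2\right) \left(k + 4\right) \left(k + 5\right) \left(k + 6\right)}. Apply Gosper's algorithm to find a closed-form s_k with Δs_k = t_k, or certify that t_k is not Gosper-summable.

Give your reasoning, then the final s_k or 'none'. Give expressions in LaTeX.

s_k = \frac{k \left(- k^{2} - 10 k - 29\right)}{5 \left(k^{3} + 10 k^{2} + 29 k + 20\right)}

Compute t_(k+1)/t_k: get (k + 1)*(k + 4)*(3*k + 11)/((k + 3)*(k + 7)*(3*k + 8)).
Normal form (A,B,C) = (k + 1, k + 7, k**2 + 17*k/3 + 8).
Need (k + 1)·f(k+1) − (k + 6)·f(k) = k**2 + 17*k/3 + 8.
From deg A=1, deg B=1, deg C=2: d=5.
Coefficient equations give f(k) = k*(k + 2)*(k + 3)*(k**2 + 10*k + 29)/60.
Certificate R = B(k−1)f/C = k*(k + 2)*(k + 6)*(k**2 + 10*k + 29)/(20*(3*k + 8)) gives s_k = k*(-k**2 - 10*k - 29)/(5*(k**3 + 10*k**2 + 29*k + 20)).
Δs = 4*(-3*k - 8)/(k**5 + 18*k**4 + 121*k**3 + 372*k**2 + 508*k + 240), as required.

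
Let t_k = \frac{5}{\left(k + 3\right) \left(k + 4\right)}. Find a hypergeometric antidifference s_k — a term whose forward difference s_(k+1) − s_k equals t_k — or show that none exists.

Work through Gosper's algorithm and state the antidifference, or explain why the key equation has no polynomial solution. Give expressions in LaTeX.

s_k = \frac{5 k}{3 \left(k + 3\right)}

The ratio is (k + 3)/(k + 5).
A = k + 3, B = k + 5, C = 1.
Need (k + 3)·f(k+1) − (k + 4)·f(k) = 1.
Bound: deg f ≤ 1.
Coefficient equations give f(k) = k/3.
Then R = B(k−1)f/C = k*(k + 4)/3, so s_k = R(k)·t_k = 5*k/(3*(k + 3)).
s_(k+1) − s_k = 5/(k**2 + 7*k + 12) = t_k.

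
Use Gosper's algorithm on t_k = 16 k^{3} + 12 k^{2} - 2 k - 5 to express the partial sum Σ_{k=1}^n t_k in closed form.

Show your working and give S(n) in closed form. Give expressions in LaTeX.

The ratio is (16*k**3 + 60*k**2 + 70*k + 21)/(16*k**3 + 12*k**2 - 2*k - 5).
Factor: A=1; B=1; C=k**3 + 3*k**2/4 - k/8 - 5/16.
Solve (1)·f(k+1) − (1)·f(k) = k**3 + 3*k**2/4 - k/8 - 5/16.
Degrees (0,0,3) ⇒ d ≤ 4.
Solve for f: f(k) = k*(4*k**3 - 4*k**2 - 3*k - 2)/16 (degree 4 ≤ 4).
Then R = B(k−1)f/C = k*(4*k**3 - 4*k**2 - 3*k - 2)/(16*k**3 + 12*k**2 - 2*k - 5), so s_k = R(k)·t_k = k*(4*k**3 - 4*k**2 - 3*k - 2).
Δs = 16*k**3 + 12*k**2 - 2*k - 5, as required.
s_(n+1) = 4*n**4 + 12*n**3 + 9*n**2 - 4*n - 5 and s_(1) = -5, so S(n) = n*(4*n**3 + 12*n**2 + 9*n - 4).

S(n) = n \left(4 n^{3} + 12 n^{2} + 9 n - 4\right)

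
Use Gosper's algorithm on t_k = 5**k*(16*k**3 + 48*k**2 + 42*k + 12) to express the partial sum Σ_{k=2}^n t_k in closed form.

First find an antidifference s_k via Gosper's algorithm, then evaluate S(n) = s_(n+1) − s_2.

S(n) = 20*5**n*n**3 + 45*5**n*n**2 + 45*5**n*n + 10*5**n - 600

t_(k+1)/t_k = 5*(8*k**3 + 48*k**2 + 93*k + 59)/(8*k**3 + 24*k**2 + 21*k + 6).
A = 5, B = 1, C = k**3 + 3*k**2 + 21*k/8 + 3/4.
f must satisfy (5)·f(k+1) − (1)·f(k) = k**3 + 3*k**2 + 21*k/8 + 3/4.
Bound: deg f ≤ 3.
Solving with deg f ≤ 3: f(k) = (4*k**3 - 3*k**2 + 3*k - 2)/16.
Then R = B(k−1)f/C = (4*k**3 - 3*k**2 + 3*k - 2)/(2*(8*k**3 + 24*k**2 + 21*k + 6)), so s_k = R(k)·t_k = 5**k*(4*k**3 - 3*k**2 + 3*k - 2).
s_(k+1) − s_k = 5**k*(16*k**3 + 48*k**2 + 42*k + 12) = t_k.
Evaluate: s_(n+1) = 5**(n + 1)*(4*n**3 + 9*n**2 + 9*n + 2); subtract s_(2) = 600 ⇒ S(n) = 20*5**n*n**3 + 45*5**n*n**2 + 45*5**n*n + 10*5**n - 600.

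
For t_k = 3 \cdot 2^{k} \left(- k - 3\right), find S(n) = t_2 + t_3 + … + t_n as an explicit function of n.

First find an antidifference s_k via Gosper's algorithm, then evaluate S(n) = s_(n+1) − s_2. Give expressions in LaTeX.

S(n) = - 6 \cdot 2^{n} n - 12 \cdot 2^{n} + 36

Compute t_(k+1)/t_k: get 2*(k + 4)/(k + 3).
Gosper form: A/B · C(k+1)/C(k) with A=2, B=1, C=k + 3.
Solve (2)·f(k+1) − (1)·f(k) = k + 3.
Bound: deg f ≤ 1.
A polynomial solution: f(k) = k + 1.
So s_k = (B(k−1)f/C)·t_k = ((k + 1)/(k + 3))·t_k = 3*2**k*(-k - 1).
Δs = 3*2**k*(-k - 3), as required.
s_(n+1) = 6*2**n*(-n - 2) and s_(2) = -36, so S(n) = -6*2**n*n - 12*2**n + 36.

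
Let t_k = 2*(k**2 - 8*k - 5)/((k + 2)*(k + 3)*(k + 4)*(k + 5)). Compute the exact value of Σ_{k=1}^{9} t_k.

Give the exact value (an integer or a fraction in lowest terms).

Compute t_(k+1)/t_k: get (k + 2)*(8*k - (k + 1)**2 + 13)/((k + 6)*(-k**2 + 8*k + 5)).
A = k + 2, B = k + 6, C = k**2 - 8*k - 5.
Set up (k + 2)·f(k+1) − (k + 5)·f(k) − (k**2 - 8*k - 5) = 0.
d = 3 from the (1,1,2) case.
Solving with deg f ≤ 3: f(k) = -k*(k**2 + 21*k + 8)/12.
So s_k = (B(k−1)f/C)·t_k = (-k*(k + 5)*(k**2 + 21*k + 8)/(12*(k**2 - 8*k - 5)))·t_k = k*(-k**2 - 21*k - 8)/(6*(k + 2)*(k + 3)*(k + 4)).
s_(k+1) − s_k = 2*(k**2 - 8*k - 5)/(k**4 + 14*k**3 + 71*k**2 + 154*k + 120) = t_k.
Sum = s_(10) − s_(1); s_(10) = -265/1092, s_(1) = -1/12 ⇒ -29/182.

Σ = -29/182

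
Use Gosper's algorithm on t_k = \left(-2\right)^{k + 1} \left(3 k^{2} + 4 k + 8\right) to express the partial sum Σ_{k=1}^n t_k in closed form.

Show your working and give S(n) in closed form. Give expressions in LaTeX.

Step 1: r(k) = 2*(-3*k**2 - 10*k - 15)/(3*k**2 + 4*k + 8).
A = -2, B = 1, C = k**2 + 4*k/3 + 8/3.
Set up (-2)·f(k+1) − (1)·f(k) − (k**2 + 4*k/3 + 8/3) = 0.
deg f ≤ 2 (via 0,0,2).
Match coefficients ⇒ f(k) = -(k**2 + 2)/3.
Certificate R = B(k−1)f/C = -(k**2 + 2)/(3*k**2 + 4*k + 8) gives s_k = 2*(-2)**k*(k**2 + 2).
Verify: (-2)**(k + 1)*(3*k**2 + 4*k + 8) matches t_k.
Σ_(k=1)^n t_k = s_(n+1) − s_(1) = ((-2)**(n + 2)*(-n**2 - 2*n - 3)) − (-12), i.e. -4*(-2)**n*n**2 - 8*(-2)**n*n - 12*(-2)**n + 12.

S(n) = - 4 \left(-2\right)^{n} n^{2} - 8 \left(-2\right)^{n} n - 12 \left(-2\right)^{n} + 12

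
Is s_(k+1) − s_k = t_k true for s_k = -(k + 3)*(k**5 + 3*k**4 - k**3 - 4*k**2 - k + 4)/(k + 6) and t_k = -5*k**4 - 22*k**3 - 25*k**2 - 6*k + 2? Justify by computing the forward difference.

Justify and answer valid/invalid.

Invalid: residual 3*(4*k**5 + 49*k**4 + 158*k**3 + 160*k**2 + 35*k - 16)/(k**2 + 13*k + 42) ≠ 0.

s_(k+1) = (k + 4)*(k - (k + 1)**5 - 3*(k + 1)**4 + (k + 1)**3 + 4*(k + 1)**2 - 3)/(k + 7)
s_(k+1) − s_k = (-5*k**6 - 75*k**5 - 374*k**4 - 781*k**3 - 646*k**2 - 121*k + 36)/(k**2 + 13*k + 42)
(s_(k+1) − s_k) − t_k = 3*(4*k**5 + 49*k**4 + 158*k**3 + 160*k**2 + 35*k - 16)/(k**2 + 13*k + 42)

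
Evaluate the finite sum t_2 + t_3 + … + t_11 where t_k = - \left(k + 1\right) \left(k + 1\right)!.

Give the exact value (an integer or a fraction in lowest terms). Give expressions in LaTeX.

Σ = -6227020794

Compute t_(k+1)/t_k: get (k + 2)**2/(k + 1).
A = k + 2, B = 1, C = k + 1.
f must satisfy (k + 2)·f(k+1) − (1)·f(k) = k + 1.
deg f ≤ 0 (via 1,0,1).
Solve for f: f(k) = 1 (degree 0 ≤ 0).
Then R = B(k−1)f/C = 1/(k + 1), so s_k = R(k)·t_k = -factorial(k + 1).
Δs = -(k + 1)*factorial(k + 1), as required.
Σ_(k=2)^(11) t_k = s_(12) − s_(2) = -6227020800 − (-6) = -6227020794.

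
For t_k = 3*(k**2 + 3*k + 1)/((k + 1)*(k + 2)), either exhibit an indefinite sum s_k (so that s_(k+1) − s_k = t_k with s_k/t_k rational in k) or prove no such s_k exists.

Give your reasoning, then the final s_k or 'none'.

Step 1: r(k) = (k + 1)*(3*k + (k + 1)**2 + 4)/((k + 3)*(k**2 + 3*k + 1)).
Take A(k)=k + 1, B(k)=k + 3, C(k)=k**2 + 3*k + 1.
Key eq: (k + 1)·f(k+1) = (k + 2)·f(k) + (k**2 + 3*k + 1).
d = 2 from the (1,1,2) case.
Solving with deg f ≤ 2: f(k) = k**2.
Get s_k = R·t_k = 3*k**2/(k + 1) with R(k) = B(k−1)f(k)/C(k) = k**2*(k + 2)/(k**2 + 3*k + 1).
Verify: 3*(k**2 + 3*k + 1)/(k**2 + 3*k + 2) matches t_k.

s_k = 3*k**2/(k + 1)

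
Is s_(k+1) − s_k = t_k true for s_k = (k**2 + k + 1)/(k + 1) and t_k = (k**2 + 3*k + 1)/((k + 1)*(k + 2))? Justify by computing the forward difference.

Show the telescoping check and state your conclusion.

Valid: the claim telescopes to t_k.

s_(k+1) = (k + (k + 1)**2 + 2)/(k + 2)
s_(k+1) − s_k = (k**2 + 3*k + 1)/(k**2 + 3*k + 2)
(s_(k+1) − s_k) − t_k = 0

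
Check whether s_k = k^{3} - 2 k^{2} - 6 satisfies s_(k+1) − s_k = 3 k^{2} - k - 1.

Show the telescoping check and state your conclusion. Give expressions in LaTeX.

s_(k+1) = k**3 + k**2 - k - 7
s_(k+1) − s_k = 3*k**2 - k - 1
(s_(k+1) − s_k) − t_k = 0

valid; difference matches t_k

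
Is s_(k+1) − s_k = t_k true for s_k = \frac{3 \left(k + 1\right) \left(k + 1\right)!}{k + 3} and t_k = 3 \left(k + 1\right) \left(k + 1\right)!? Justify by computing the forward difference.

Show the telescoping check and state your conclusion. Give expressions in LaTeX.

Invalid: residual - \frac{6 \left(k^{2} + 4 k + 2\right) \left(k + 1\right)!}{\left(k + 3\right) \left(k + 4\right)} ≠ 0.

s_(k+1) = 3*(k + 2)*factorial(k + 2)/(k + 4)
s_(k+1) − s_k = 3*(k**3 + 6*k**2 + 11*k + 8)*factorial(k + 1)/((k + 3)*(k + 4))
(s_(k+1) − s_k) − t_k = -6*(k**2 + 4*k + 2)*factorial(k + 1)/((k + 3)*(k + 4))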